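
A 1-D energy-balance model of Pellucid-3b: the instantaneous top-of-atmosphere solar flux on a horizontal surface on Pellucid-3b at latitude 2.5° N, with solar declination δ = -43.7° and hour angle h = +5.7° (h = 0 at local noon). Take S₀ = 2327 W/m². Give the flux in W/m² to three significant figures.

1.60e+03 W/m²

cos θ_z = sin φ sin δ + cos φ cos δ cos h = -0.030136 + 0.718708 = 0.688572.
Flux = S₀ · cos θ_z = 2327 × 0.688572 = 1602 W/m².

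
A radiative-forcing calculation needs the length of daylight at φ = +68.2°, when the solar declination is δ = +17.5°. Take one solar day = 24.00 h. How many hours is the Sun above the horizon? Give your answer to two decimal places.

18.94 h

cos H₀ = −tan φ · tan δ = −tan(+68.2°) × tan(+17.500°) = -0.7883, so H₀ = 2.4788 rad = 142.03°.
Daylight = 2H₀/(2π) × 24.00 h = (2.4788/π) × 24.00 = 18.94 h.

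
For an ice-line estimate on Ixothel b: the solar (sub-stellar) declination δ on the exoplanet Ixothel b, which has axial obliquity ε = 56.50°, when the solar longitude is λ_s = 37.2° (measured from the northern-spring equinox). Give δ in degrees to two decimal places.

δ = +30.28°

sin δ = sin ε · sin λ_s = sin 56.50° × sin 37.2° = 0.504167.
δ = arcsin(0.504167) = +30.28°.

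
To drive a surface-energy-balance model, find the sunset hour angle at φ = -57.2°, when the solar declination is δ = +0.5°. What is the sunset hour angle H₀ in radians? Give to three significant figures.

cos H₀ = −tan φ · tan δ = −tan(-57.2°) × tan(+0.500°) = 0.0135, so H₀ = 1.5573 rad = 89.22°.

H₀ = 1.56 rad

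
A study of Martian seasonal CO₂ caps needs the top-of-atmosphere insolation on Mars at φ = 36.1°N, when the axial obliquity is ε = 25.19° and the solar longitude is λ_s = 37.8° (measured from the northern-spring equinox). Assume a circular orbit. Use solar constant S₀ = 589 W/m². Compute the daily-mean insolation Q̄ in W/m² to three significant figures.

Solar declination: sin δ = sin ε · sin λ_s = sin 25.19° × sin 37.8° = 0.26087, so δ = +15.121°.
cos H₀ = −tan(+36.1°) tan(+15.121°) = -0.1970, H₀ = 1.7691 rad.
Bracket: H₀ sin φ sin δ + cos φ cos δ sin H₀ = 1.7691×0.58920×0.26087 + 0.80799×0.96537×0.98039 = 0.271919 + 0.764713 = 1.036632.
Q̄ = (S₀/π) × [bracket] = (589/π) × 1.036632 = 194.4 W/m².

Q̄ ≈ 194 W/m²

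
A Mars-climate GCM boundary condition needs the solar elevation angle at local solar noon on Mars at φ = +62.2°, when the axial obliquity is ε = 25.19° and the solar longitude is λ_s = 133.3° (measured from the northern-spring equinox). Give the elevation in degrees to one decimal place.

45.8°

Solar declination: sin δ = sin ε · sin λ_s = sin 25.19° × sin 133.3° = 0.30976, so δ = +18.045°.
At local noon the hour angle is zero, so the zenith angle equals |φ − δ| = |+62.2° − (+18.045°)| = 44.155°.
Elevation = 90° − 44.155° = 45.8°.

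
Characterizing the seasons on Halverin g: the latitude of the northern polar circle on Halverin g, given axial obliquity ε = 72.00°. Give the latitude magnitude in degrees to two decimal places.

The polar circle is the lowest latitude that experiences at least one full rotation of continuous daylight at the northern-summer solstice; it lies at |ϕ| = 90° − ε = 90° − 72.00° = 18.00°.

18.00°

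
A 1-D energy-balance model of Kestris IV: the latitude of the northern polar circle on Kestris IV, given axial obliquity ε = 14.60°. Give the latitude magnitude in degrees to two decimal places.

The polar circle is the lowest latitude that experiences at least one full rotation of continuous daylight at the northern-summer solstice; it lies at |φ| = 90° − ε = 90° − 14.60° = 75.40°.

75.40°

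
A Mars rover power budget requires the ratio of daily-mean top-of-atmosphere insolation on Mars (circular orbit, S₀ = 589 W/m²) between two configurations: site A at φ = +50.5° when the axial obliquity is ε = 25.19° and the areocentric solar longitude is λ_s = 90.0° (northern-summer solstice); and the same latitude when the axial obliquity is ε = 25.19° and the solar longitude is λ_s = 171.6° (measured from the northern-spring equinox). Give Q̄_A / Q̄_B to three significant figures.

Q̄_A / Q̄_B ≈ 1.67

— Configuration A (φ=+50.5°):
sin δ = sin 25.19° × sin 90.0° = 0.42562, so δ = +25.190°.
cos H₀ = −tan(+50.5°) tan(+25.190°) = -0.5706, H₀ = 2.1780 rad.
Bracket: H₀ sin φ sin δ + cos φ cos δ sin H₀ = 2.1780×0.77162×0.42562 + 0.63608×0.90490×0.82124 = 0.715292 + 0.472697 = 1.187989.
Q̄ = (S₀/π) × [bracket] = (589/π) × 1.187989 = 222.73 W/m².
— Configuration B (φ=+50.5°):
Solar declination: sin δ = sin ε · sin λ_s = sin 25.19° × sin 171.6° = 0.06218, so δ = +3.565°.
cos H₀ = −tan(+50.5°) tan(+3.565°) = -0.0756, H₀ = 1.6464 rad.
Bracket: H₀ sin φ sin δ + cos φ cos δ sin H₀ = 1.6464×0.77162×0.06218 + 0.63608×0.99807×0.99714 = 0.078993 + 0.633037 = 0.712030.
Q̄ = (S₀/π) × [bracket] = (589/π) × 0.712030 = 133.49 W/m².
Ratio Q̄_A / Q̄_B = 222.73 / 133.49 = 1.669.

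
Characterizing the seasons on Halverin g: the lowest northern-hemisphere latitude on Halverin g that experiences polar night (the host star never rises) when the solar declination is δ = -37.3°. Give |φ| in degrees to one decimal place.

Polar night requires cos H₀ = −tan φ tan δ ≥ 1, i.e. tan φ tan δ ≤ −1.
The boundary is |tan φ| · |tan δ| = 1, so |φ| = 90° − |δ| = 90° − 37.3° = 52.7° in the northern hemisphere.

|φ| = 52.7°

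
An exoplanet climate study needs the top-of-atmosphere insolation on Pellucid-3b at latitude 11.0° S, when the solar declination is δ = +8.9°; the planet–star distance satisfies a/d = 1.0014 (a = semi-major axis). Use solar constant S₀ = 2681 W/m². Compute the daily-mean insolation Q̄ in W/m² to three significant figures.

cos H₀ = −tan(-11.0°) tan(+8.900°) = 0.0304, H₀ = 1.5404 rad.
Bracket: H₀ sin φ sin δ + cos φ cos δ sin H₀ = 1.5404×-0.19081×0.15471 + 0.98163×0.98796×0.99954 = -0.045473 + 0.969365 = 0.923892.
Inverse-square distance factor (a/d)² = 1.0014² = 1.002802.
Q̄ = (S₀/π) × 1.002802 × [bracket] = (2681/π) × 1.002802 × 0.923892 = 790.6 W/m².

Q̄ ≈ 791 W/m²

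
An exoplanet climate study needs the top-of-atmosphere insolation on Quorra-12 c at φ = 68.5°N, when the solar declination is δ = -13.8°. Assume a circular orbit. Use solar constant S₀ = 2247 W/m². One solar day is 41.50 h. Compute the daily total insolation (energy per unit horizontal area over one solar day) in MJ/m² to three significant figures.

8.45 MJ/m²

cos H₀ = −tan(+68.5°) tan(-13.800°) = 0.6236, H₀ = 0.8975 rad.
Bracket: H₀ sin φ sin δ + cos φ cos δ sin H₀ = 0.8975×0.93042×-0.23853 + 0.36650×0.97113×0.78178 = -0.199185 + 0.278250 = 0.079065.
Q̄ = (S₀/π) × [bracket] = (2247/π) × 0.079065 = 56.551 W/m².
Daily total = Q̄ × 41.50 h × 3600 s/h = 56.551 × 41.50 × 3600 / 10⁶ = 8.449 MJ/m².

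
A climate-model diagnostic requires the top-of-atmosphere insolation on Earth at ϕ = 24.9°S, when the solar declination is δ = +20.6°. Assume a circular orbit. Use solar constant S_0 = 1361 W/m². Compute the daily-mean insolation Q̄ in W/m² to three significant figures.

cos h₀ = −tan(-24.9°) tan(+20.600°) = 0.1745, h₀ = 1.3954 rad.
Bracket: h₀ sin ϕ sin δ + cos ϕ cos δ sin h₀ = 1.3954×-0.42104×0.35184 + 0.90704×0.93606×0.98466 = -0.206713 + 0.836020 = 0.629307.
Q̄ = (S_0/π) × [bracket] = (1361/π) × 0.629307 = 272.6 W/m².

Q̄ ≈ 273 W/m²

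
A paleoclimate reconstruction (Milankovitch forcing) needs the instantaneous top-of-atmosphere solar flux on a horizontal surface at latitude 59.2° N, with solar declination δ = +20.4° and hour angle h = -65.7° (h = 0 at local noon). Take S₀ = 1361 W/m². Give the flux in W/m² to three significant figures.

cos θ_z = sin φ sin δ + cos φ cos δ cos h = 0.299409 + 0.197497 = 0.496906.
Flux = S₀ · cos θ_z = 1361 × 0.496906 = 676.3 W/m².

676 W/m²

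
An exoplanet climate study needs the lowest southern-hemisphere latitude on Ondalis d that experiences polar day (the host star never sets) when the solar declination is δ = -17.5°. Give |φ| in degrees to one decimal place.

|φ| = 72.5°

Polar day requires cos H₀ = −tan φ tan δ ≤ −1, i.e. tan φ tan δ ≥ 1.
The boundary is |tan φ| · |tan δ| = 1, so |φ| = 90° − |δ| = 90° − 17.5° = 72.5° in the southern hemisphere.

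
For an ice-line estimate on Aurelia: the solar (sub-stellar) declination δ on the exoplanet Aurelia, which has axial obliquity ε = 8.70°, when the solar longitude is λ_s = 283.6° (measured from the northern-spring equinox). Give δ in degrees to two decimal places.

δ = -8.45°

sin δ = sin ε · sin λ_s = sin 8.70° × sin 283.6° = -0.147020.
δ = arcsin(-0.147020) = -8.45°.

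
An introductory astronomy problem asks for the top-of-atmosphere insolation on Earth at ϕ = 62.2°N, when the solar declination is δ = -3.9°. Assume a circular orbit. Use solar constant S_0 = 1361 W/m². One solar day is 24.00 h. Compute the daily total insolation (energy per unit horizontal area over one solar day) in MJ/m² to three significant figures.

14.0 MJ/m²

cos h₀ = −tan(+62.2°) tan(-3.900°) = 0.1293, h₀ = 1.4411 rad.
Bracket: h₀ sin ϕ sin δ + cos ϕ cos δ sin h₀ = 1.4411×0.88458×-0.06802 + 0.46639×0.99768×0.99161 = -0.086710 + 0.461404 = 0.374694.
Q̄ = (S_0/π) × [bracket] = (1361/π) × 0.374694 = 162.32 W/m².
Daily total = Q̄ × 24.00 h × 3600 s/h = 162.32 × 24.00 × 3600 / 10⁶ = 14.02 MJ/m².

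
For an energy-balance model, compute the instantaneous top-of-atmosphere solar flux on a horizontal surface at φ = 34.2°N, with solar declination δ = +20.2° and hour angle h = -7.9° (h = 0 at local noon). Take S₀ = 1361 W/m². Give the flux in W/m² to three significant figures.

cos θ_z = sin φ sin δ + cos φ cos δ cos h = 0.194086 + 0.768843 = 0.962929.
Flux = S₀ · cos θ_z = 1361 × 0.962929 = 1311 W/m².

1.31e+03 W/m²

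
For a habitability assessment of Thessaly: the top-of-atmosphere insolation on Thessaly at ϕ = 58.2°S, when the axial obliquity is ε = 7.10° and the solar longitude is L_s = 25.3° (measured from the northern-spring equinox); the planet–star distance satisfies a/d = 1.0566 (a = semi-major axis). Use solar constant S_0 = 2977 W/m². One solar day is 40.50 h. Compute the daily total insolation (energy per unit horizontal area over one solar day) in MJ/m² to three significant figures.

Solar declination: sin δ = sin ε · sin L_s = sin 7.10° × sin 25.3° = 0.05282, so δ = +3.028°.
cos h₀ = −tan(-58.2°) tan(+3.028°) = 0.0853, h₀ = 1.4854 rad.
Bracket: h₀ sin ϕ sin δ + cos ϕ cos δ sin h₀ = 1.4854×-0.84989×0.05282 + 0.52696×0.99860×0.99635 = -0.066681 + 0.524302 = 0.457621.
Inverse-square distance factor (a/d)² = 1.0566² = 1.116404.
Q̄ = (S_0/π) × 1.116404 × [bracket] = (2977/π) × 1.116404 × 0.457621 = 484.12 W/m².
Daily total = Q̄ × 40.50 h × 3600 s/h = 484.12 × 40.50 × 3600 / 10⁶ = 70.58 MJ/m².

70.6 MJ/m²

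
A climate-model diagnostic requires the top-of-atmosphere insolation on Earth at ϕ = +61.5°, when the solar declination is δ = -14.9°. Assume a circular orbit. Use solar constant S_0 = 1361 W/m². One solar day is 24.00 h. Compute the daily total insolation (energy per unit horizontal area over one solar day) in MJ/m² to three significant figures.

cos h₀ = −tan(+61.5°) tan(-14.900°) = 0.4901, h₀ = 1.0586 rad.
Bracket: h₀ sin ϕ sin δ + cos ϕ cos δ sin h₀ = 1.0586×0.87882×-0.25713 + 0.47716×0.96638×0.87169 = -0.239213 + 0.401952 = 0.162739.
Q̄ = (S_0/π) × [bracket] = (1361/π) × 0.162739 = 70.502 W/m².
Daily total = Q̄ × 24.00 h × 3600 s/h = 70.502 × 24.00 × 3600 / 10⁶ = 6.091 MJ/m².

6.09 MJ/m²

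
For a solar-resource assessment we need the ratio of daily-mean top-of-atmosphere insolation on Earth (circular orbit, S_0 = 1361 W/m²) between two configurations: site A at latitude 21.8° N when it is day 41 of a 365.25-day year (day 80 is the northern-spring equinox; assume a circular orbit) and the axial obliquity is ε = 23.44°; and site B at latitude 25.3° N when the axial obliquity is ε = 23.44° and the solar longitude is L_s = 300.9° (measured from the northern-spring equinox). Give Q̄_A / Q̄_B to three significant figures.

— Configuration A (ϕ=+21.8°):
Solar longitude: L_s = 360° × (41 − 80)/365.25 = -38.439°, i.e. -38.439° + 360° = 321.561°.
sin δ = sin 23.44° × sin 321.561° = -0.24730, so δ = -14.318°.
cos h₀ = −tan(+21.8°) tan(-14.318°) = 0.1021, h₀ = 1.4685 rad.
Bracket: h₀ sin ϕ sin δ + cos ϕ cos δ sin h₀ = 1.4685×0.37137×-0.24730 + 0.92849×0.96894×0.99478 = -0.134867 + 0.894955 = 0.760088.
Q̄ = (S_0/π) × [bracket] = (1361/π) × 0.760088 = 329.29 W/m².
— Configuration B (ϕ=+25.3°):
Solar declination: sin δ = sin ε · sin L_s = sin 23.44° × sin 300.9° = -0.34133, so δ = -19.958°.
cos h₀ = −tan(+25.3°) tan(-19.958°) = 0.1717, h₀ = 1.3983 rad.
Bracket: h₀ sin ϕ sin δ + cos ϕ cos δ sin h₀ = 1.3983×0.42736×-0.34133 + 0.90408×0.93994×0.98516 = -0.203971 + 0.837170 = 0.633199.
Q̄ = (S_0/π) × [bracket] = (1361/π) × 0.633199 = 274.31 W/m².
Ratio Q̄_A / Q̄_B = 329.29 / 274.31 = 1.200.

Q̄_A / Q̄_B ≈ 1.20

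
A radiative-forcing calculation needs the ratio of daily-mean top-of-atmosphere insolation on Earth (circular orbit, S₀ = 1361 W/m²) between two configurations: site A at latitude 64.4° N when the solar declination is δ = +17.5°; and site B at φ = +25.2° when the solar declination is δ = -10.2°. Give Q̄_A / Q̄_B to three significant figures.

Q̄_A / Q̄_B ≈ 1.20

— Configuration A (φ=+64.4°):
cos H₀ = −tan(+64.4°) tan(+17.500°) = -0.6581, H₀ = 2.2891 rad.
Bracket: H₀ sin φ sin δ + cos φ cos δ sin H₀ = 2.2891×0.90183×0.30071 + 0.43209×0.95372×0.75295 = 0.620779 + 0.310285 = 0.931064.
Q̄ = (S₀/π) × [bracket] = (1361/π) × 0.931064 = 403.36 W/m².
— Configuration B (φ=+25.2°):
cos H₀ = −tan(+25.2°) tan(-10.200°) = 0.0847, H₀ = 1.4860 rad.
Bracket: H₀ sin φ sin δ + cos φ cos δ sin H₀ = 1.4860×0.42578×-0.17708 + 0.90483×0.98420×0.99641 = -0.112040 + 0.887337 = 0.775297.
Q̄ = (S₀/π) × [bracket] = (1361/π) × 0.775297 = 335.87 W/m².
Ratio Q̄_A / Q̄_B = 403.36 / 335.87 = 1.201.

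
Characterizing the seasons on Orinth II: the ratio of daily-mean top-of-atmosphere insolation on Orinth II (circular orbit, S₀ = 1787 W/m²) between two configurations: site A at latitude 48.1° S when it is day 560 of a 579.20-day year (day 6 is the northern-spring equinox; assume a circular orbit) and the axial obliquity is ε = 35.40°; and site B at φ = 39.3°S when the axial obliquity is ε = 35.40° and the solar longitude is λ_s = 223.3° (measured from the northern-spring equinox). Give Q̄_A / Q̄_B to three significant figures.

Q̄_A / Q̄_B ≈ 0.741

— Configuration A (φ=-48.1°):
Solar longitude: λ_s = 360° × (560 − 6)/579.20 = 344.337°.
sin δ = sin 35.40° × sin 344.337° = -0.15639, so δ = -8.998°.
cos H₀ = −tan(-48.1°) tan(-8.998°) = -0.1765, H₀ = 1.7482 rad.
Bracket: H₀ sin φ sin δ + cos φ cos δ sin H₀ = 1.7482×-0.74431×-0.15639 + 0.66783×0.98769×0.98431 = 0.203495 + 0.649260 = 0.852755.
Q̄ = (S₀/π) × [bracket] = (1787/π) × 0.852755 = 485.06 W/m².
— Configuration B (φ=-39.3°):
Solar declination: sin δ = sin ε · sin λ_s = sin 35.40° × sin 223.3° = -0.39728, so δ = -23.408°.
cos H₀ = −tan(-39.3°) tan(-23.408°) = -0.3543, H₀ = 1.9330 rad.
Bracket: H₀ sin φ sin δ + cos φ cos δ sin H₀ = 1.9330×-0.63338×-0.39728 + 0.77384×0.91770×0.93512 = 0.486399 + 0.664078 = 1.150477.
Q̄ = (S₀/π) × [bracket] = (1787/π) × 1.150477 = 654.41 W/m².
Ratio Q̄_A / Q̄_B = 485.06 / 654.41 = 0.7412.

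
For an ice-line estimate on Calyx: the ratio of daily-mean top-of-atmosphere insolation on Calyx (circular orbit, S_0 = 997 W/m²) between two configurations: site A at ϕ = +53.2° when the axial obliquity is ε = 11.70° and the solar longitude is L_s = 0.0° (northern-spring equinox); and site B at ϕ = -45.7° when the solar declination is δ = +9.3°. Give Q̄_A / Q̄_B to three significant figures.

Q̄_A / Q̄_B ≈ 1.16

— Configuration A (ϕ=+53.2°):
Solar declination: sin δ = sin ε · sin L_s = sin 11.70° × sin 0.0° = 0.00000, so δ = +0.000°.
cos h₀ = −tan(+53.2°) tan(+0.000°) = -0.0000, h₀ = 1.5708 rad.
Bracket: h₀ sin ϕ sin δ + cos ϕ cos δ sin h₀ = 1.5708×0.80073×0.00000 + 0.59902×1.00000×1.00000 = 0.000000 + 0.599020 = 0.599020.
Q̄ = (S_0/π) × [bracket] = (997/π) × 0.599020 = 190.10 W/m².
— Configuration B (ϕ=-45.7°):
cos h₀ = −tan(-45.7°) tan(+9.300°) = 0.1678, h₀ = 1.4022 rad.
Bracket: h₀ sin ϕ sin δ + cos ϕ cos δ sin h₀ = 1.4022×-0.71569×0.16160 + 0.69842×0.98686×0.98582 = -0.162172 + 0.679469 = 0.517297.
Q̄ = (S_0/π) × [bracket] = (997/π) × 0.517297 = 164.17 W/m².
Ratio Q̄_A / Q̄_B = 190.10 / 164.17 = 1.158.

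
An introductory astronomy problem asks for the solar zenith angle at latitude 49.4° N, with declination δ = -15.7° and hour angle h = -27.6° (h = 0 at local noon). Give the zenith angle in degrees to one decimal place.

θ_z = 69.5°

cos θ_z = sin φ sin δ + cos φ cos δ cos h = -0.205459 + 0.555202 = 0.349743.
θ_z = arccos(0.349743) = 69.5°.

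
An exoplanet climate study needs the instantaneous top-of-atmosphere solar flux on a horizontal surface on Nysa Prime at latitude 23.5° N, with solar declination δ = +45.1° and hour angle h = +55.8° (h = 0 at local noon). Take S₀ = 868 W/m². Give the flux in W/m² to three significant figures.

561 W/m²

cos θ_z = sin φ sin δ + cos φ cos δ cos h = 0.282450 + 0.363852 = 0.646302.
Flux = S₀ · cos θ_z = 868 × 0.646302 = 561.0 W/m².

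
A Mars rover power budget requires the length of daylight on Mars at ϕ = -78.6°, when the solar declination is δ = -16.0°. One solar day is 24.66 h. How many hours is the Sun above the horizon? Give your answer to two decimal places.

24.66 h

Sunrise equation: cos h₀ = −tan ϕ · tan δ = -1.4221 ≤ −1, so the Sun never sets (polar day) and h₀ = π.
Daylight = 2h₀/(2π) × 24.66 h = (3.1416/π) × 24.66 = 24.66 h.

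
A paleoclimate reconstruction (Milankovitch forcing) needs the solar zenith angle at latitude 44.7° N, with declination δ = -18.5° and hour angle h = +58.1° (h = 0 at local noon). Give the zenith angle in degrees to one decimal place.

cos θ_z = sin ϕ sin δ + cos ϕ cos δ cos h = -0.223190 + 0.356203 = 0.133013.
θ_z = arccos(0.133013) = 82.4°.

θ_z = 82.4°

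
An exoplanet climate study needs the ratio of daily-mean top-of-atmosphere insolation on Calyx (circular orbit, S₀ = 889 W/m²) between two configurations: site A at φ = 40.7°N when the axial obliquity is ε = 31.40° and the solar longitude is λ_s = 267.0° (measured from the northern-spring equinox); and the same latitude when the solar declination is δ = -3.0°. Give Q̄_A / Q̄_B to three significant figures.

Q̄_A / Q̄_B ≈ 0.292

— Configuration A (φ=+40.7°):
Solar declination: sin δ = sin ε · sin λ_s = sin 31.40° × sin 267.0° = -0.52030, so δ = -31.352°.
cos H₀ = −tan(+40.7°) tan(-31.352°) = 0.5240, H₀ = 1.0192 rad.
Bracket: H₀ sin φ sin δ + cos φ cos δ sin H₀ = 1.0192×0.65210×-0.52030 + 0.75813×0.85399×0.85169 = -0.345802 + 0.551414 = 0.205612.
Q̄ = (S₀/π) × [bracket] = (889/π) × 0.205612 = 58.184 W/m².
— Configuration B (φ=+40.7°):
cos H₀ = −tan(+40.7°) tan(-3.000°) = 0.0451, H₀ = 1.5257 rad.
Bracket: H₀ sin φ sin δ + cos φ cos δ sin H₀ = 1.5257×0.65210×-0.05234 + 0.75813×0.99863×0.99898 = -0.052074 + 0.756319 = 0.704245.
Q̄ = (S₀/π) × [bracket] = (889/π) × 0.704245 = 199.29 W/m².
Ratio Q̄_A / Q̄_B = 58.184 / 199.29 = 0.2920.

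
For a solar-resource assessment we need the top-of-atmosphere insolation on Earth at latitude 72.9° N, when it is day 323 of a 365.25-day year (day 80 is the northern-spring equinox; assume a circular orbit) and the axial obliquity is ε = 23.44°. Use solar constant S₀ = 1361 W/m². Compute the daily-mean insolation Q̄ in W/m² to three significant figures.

Q̄ ≈ 0.00 W/m²

Solar longitude: λ_s = 360° × (323 − 80)/365.25 = 239.507°.
sin δ = sin 23.44° × sin 239.507° = -0.34277, so δ = -20.046°.
cos H₀ = −tan(+72.9°) tan(-20.046°) = 1.1860 ≥ 1 ⇒ polar night, H₀ = 0 and Q̄ = 0.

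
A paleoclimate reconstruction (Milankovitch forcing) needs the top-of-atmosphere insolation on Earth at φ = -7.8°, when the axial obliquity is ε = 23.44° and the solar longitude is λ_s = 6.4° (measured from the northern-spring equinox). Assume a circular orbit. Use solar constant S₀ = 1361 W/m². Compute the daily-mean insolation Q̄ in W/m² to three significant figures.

Solar declination: sin δ = sin ε · sin λ_s = sin 23.44° × sin 6.4° = 0.04434, so δ = +2.541°.
cos H₀ = −tan(-7.8°) tan(+2.541°) = 0.0061, H₀ = 1.5647 rad.
Bracket: H₀ sin φ sin δ + cos φ cos δ sin H₀ = 1.5647×-0.13572×0.04434 + 0.99075×0.99902×0.99998 = -0.009416 + 0.989759 = 0.980343.
Q̄ = (S₀/π) × [bracket] = (1361/π) × 0.980343 = 424.7 W/m².

Q̄ ≈ 425 W/m²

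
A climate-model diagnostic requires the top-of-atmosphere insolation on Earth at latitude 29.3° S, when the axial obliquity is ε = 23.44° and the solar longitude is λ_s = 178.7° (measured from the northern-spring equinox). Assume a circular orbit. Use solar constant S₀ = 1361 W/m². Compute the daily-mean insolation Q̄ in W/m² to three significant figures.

Solar declination: sin δ = sin ε · sin λ_s = sin 23.44° × sin 178.7° = 0.00902, so δ = +0.517°.
cos H₀ = −tan(-29.3°) tan(+0.517°) = 0.0051, H₀ = 1.5657 rad.
Bracket: H₀ sin φ sin δ + cos φ cos δ sin H₀ = 1.5657×-0.48938×0.00902 + 0.87207×0.99996×0.99999 = -0.006911 + 0.872026 = 0.865115.
Q̄ = (S₀/π) × [bracket] = (1361/π) × 0.865115 = 374.8 W/m².

Q̄ ≈ 375 W/m²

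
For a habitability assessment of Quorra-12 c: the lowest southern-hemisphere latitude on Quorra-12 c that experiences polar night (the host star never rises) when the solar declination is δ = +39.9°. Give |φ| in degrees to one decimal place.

|φ| = 50.1°

Polar night requires cos H₀ = −tan φ tan δ ≥ 1, i.e. tan φ tan δ ≤ −1.
The boundary is |tan φ| · |tan δ| = 1, so |φ| = 90° − |δ| = 90° − 39.9° = 50.1° in the southern hemisphere.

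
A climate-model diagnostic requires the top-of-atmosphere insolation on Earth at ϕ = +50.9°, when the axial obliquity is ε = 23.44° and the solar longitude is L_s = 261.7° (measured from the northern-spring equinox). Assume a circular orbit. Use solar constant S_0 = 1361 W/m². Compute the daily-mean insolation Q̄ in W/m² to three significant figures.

Solar declination: sin δ = sin ε · sin L_s = sin 23.44° × sin 261.7° = -0.39362, so δ = -23.180°.
cos h₀ = −tan(+50.9°) tan(-23.180°) = 0.5269, h₀ = 1.0159 rad.
Bracket: h₀ sin ϕ sin δ + cos ϕ cos δ sin h₀ = 1.0159×0.77605×-0.39362 + 0.63068×0.91927×0.84994 = -0.310326 + 0.492766 = 0.182440.
Q̄ = (S_0/π) × [bracket] = (1361/π) × 0.182440 = 79.04 W/m².

Q̄ ≈ 79.0 W/m²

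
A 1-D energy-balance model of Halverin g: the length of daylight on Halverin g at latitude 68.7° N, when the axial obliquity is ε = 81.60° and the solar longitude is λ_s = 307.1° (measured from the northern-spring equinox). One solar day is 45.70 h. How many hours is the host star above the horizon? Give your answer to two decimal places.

Solar declination: sin δ = sin ε · sin λ_s = sin 81.60° × sin 307.1° = -0.78903, so δ = -52.095°.
cos H₀ = −tan φ · tan δ = 3.2941 ≥ 1, so the host star never rises (polar night) and H₀ = 0.
Daylight = 2H₀/(2π) × 45.70 h = (0.0000/π) × 45.70 = 0.00 h.

0.00 h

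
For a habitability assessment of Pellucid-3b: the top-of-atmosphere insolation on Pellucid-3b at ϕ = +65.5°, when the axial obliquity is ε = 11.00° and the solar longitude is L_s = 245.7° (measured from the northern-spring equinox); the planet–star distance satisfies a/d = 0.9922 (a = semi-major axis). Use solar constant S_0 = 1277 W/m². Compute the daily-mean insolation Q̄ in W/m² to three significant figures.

Q̄ ≈ 76.4 W/m²

Solar declination: sin δ = sin ε · sin L_s = sin 11.00° × sin 245.7° = -0.17390, so δ = -10.015°.
cos h₀ = −tan(+65.5°) tan(-10.015°) = 0.3875, h₀ = 1.1729 rad.
Bracket: h₀ sin ϕ sin δ + cos ϕ cos δ sin h₀ = 1.1729×0.90996×-0.17390 + 0.41469×0.98476×0.92187 = -0.185602 + 0.376464 = 0.190862.
Inverse-square distance factor (a/d)² = 0.9922² = 0.984461.
Q̄ = (S_0/π) × 0.984461 × [bracket] = (1277/π) × 0.984461 × 0.190862 = 76.38 W/m².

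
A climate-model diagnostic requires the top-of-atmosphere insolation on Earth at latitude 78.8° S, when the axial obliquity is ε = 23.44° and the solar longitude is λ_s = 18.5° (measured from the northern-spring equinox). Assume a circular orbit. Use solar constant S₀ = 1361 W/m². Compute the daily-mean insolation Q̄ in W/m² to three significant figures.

Q̄ ≈ 17.1 W/m²

Solar declination: sin δ = sin ε · sin λ_s = sin 23.44° × sin 18.5° = 0.12622, so δ = +7.251°.
cos H₀ = −tan(-78.8°) tan(+7.251°) = 0.6426, H₀ = 0.8729 rad.
Bracket: H₀ sin φ sin δ + cos φ cos δ sin H₀ = 0.8729×-0.98096×0.12622 + 0.19423×0.99200×0.76620 = -0.108080 + 0.147628 = 0.039548.
Q̄ = (S₀/π) × [bracket] = (1361/π) × 0.039548 = 17.13 W/m².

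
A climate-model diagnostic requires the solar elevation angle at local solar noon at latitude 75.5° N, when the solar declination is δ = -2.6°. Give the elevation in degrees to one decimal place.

At local noon the hour angle is zero, so the zenith angle equals |ϕ − δ| = |+75.5° − (-2.600°)| = 78.100°.
Elevation = 90° − 78.100° = 11.9°.

11.9°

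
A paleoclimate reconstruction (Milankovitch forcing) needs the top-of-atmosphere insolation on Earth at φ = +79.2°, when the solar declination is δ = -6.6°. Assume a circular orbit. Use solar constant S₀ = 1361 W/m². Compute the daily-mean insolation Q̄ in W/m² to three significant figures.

Q̄ ≈ 19.2 W/m²

cos H₀ = −tan(+79.2°) tan(-6.600°) = 0.6065, H₀ = 0.9191 rad.
Bracket: H₀ sin φ sin δ + cos φ cos δ sin H₀ = 0.9191×0.98229×-0.11494 + 0.18738×0.99337×0.79505 = -0.103770 + 0.147989 = 0.044219.
Q̄ = (S₀/π) × [bracket] = (1361/π) × 0.044219 = 19.16 W/m².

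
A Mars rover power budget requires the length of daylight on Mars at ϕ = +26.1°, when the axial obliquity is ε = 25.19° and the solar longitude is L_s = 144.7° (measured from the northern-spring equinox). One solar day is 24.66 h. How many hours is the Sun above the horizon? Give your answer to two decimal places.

Solar declination: sin δ = sin ε · sin L_s = sin 25.19° × sin 144.7° = 0.24595, so δ = +14.238°.
cos h₀ = −tan ϕ · tan δ = −tan(+26.1°) × tan(+14.238°) = -0.1243, so h₀ = 1.6954 rad = 97.14°.
Daylight = 2h₀/(2π) × 24.66 h = (1.6954/π) × 24.66 = 13.31 h.

13.31 h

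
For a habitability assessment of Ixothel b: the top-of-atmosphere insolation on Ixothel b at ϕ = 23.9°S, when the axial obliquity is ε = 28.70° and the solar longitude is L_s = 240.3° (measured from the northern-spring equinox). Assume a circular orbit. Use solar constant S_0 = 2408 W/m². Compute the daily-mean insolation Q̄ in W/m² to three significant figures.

Q̄ ≈ 854 W/m²

Solar declination: sin δ = sin ε · sin L_s = sin 28.70° × sin 240.3° = -0.41714, so δ = -24.654°.
cos h₀ = −tan(-23.9°) tan(-24.654°) = -0.2034, h₀ = 1.7756 rad.
Bracket: h₀ sin ϕ sin δ + cos ϕ cos δ sin h₀ = 1.7756×-0.40514×-0.41714 + 0.91425×0.90884×0.97910 = 0.300077 + 0.813541 = 1.113618.
Q̄ = (S_0/π) × [bracket] = (2408/π) × 1.113618 = 853.6 W/m².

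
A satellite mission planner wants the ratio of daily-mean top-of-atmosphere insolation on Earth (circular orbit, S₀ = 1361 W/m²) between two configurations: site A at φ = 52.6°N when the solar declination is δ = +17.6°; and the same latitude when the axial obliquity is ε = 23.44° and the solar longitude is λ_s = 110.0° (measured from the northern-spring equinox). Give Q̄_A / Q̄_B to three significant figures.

Q̄_A / Q̄_B ≈ 0.907

— Configuration A (φ=+52.6°):
cos H₀ = −tan(+52.6°) tan(+17.600°) = -0.4149, H₀ = 1.9986 rad.
Bracket: H₀ sin φ sin δ + cos φ cos δ sin H₀ = 1.9986×0.79441×0.30237 + 0.60738×0.95319×0.90986 = 0.480075 + 0.526762 = 1.006837.
Q̄ = (S₀/π) × [bracket] = (1361/π) × 1.006837 = 436.18 W/m².
— Configuration B (φ=+52.6°):
Solar declination: sin δ = sin ε · sin λ_s = sin 23.44° × sin 110.0° = 0.37380, so δ = +21.950°.
cos H₀ = −tan(+52.6°) tan(+21.950°) = -0.5271, H₀ = 2.1260 rad.
Bracket: H₀ sin φ sin δ + cos φ cos δ sin H₀ = 2.1260×0.79441×0.37380 + 0.60738×0.92751×0.84979 = 0.631317 + 0.478730 = 1.110047.
Q̄ = (S₀/π) × [bracket] = (1361/π) × 1.110047 = 480.89 W/m².
Ratio Q̄_A / Q̄_B = 436.18 / 480.89 = 0.9070.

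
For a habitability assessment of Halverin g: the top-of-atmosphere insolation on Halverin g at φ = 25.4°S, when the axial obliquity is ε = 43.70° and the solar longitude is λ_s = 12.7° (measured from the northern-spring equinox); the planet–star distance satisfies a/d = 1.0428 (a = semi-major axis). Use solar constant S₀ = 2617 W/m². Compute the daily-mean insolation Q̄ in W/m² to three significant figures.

Solar declination: sin δ = sin ε · sin λ_s = sin 43.70° × sin 12.7° = 0.15189, so δ = +8.736°.
cos H₀ = −tan(-25.4°) tan(+8.736°) = 0.0730, H₀ = 1.4978 rad.
Bracket: H₀ sin φ sin δ + cos φ cos δ sin H₀ = 1.4978×-0.42894×0.15189 + 0.90334×0.98840×0.99733 = -0.097584 + 0.890477 = 0.792893.
Inverse-square distance factor (a/d)² = 1.0428² = 1.087432.
Q̄ = (S₀/π) × 1.087432 × [bracket] = (2617/π) × 1.087432 × 0.792893 = 718.2 W/m².

Q̄ ≈ 718 W/m²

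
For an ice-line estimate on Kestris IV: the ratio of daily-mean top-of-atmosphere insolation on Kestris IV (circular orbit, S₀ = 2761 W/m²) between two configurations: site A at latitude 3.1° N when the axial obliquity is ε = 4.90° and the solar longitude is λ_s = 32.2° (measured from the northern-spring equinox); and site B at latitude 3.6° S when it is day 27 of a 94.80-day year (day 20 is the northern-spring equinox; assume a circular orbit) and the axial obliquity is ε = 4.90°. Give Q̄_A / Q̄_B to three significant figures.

Q̄_A / Q̄_B ≈ 1.01

— Configuration A (φ=+3.1°):
Solar declination: sin δ = sin ε · sin λ_s = sin 4.90° × sin 32.2° = 0.04552, so δ = +2.609°.
cos H₀ = −tan(+3.1°) tan(+2.609°) = -0.0025, H₀ = 1.5733 rad.
Bracket: H₀ sin φ sin δ + cos φ cos δ sin H₀ = 1.5733×0.05408×0.04552 + 0.99854×0.99896×1.00000 = 0.003873 + 0.997502 = 1.001375.
Q̄ = (S₀/π) × [bracket] = (2761/π) × 1.001375 = 880.06 W/m².
— Configuration B (φ=-3.6°):
Solar longitude: λ_s = 360° × (27 − 20)/94.80 = 26.582°.
sin δ = sin 4.90° × sin 26.582° = 0.03822, so δ = +2.191°.
cos H₀ = −tan(-3.6°) tan(+2.191°) = 0.0024, H₀ = 1.5684 rad.
Bracket: H₀ sin φ sin δ + cos φ cos δ sin H₀ = 1.5684×-0.06279×0.03822 + 0.99803×0.99927×1.00000 = -0.003764 + 0.997301 = 0.993537.
Q̄ = (S₀/π) × [bracket] = (2761/π) × 0.993537 = 873.17 W/m².
Ratio Q̄_A / Q̄_B = 880.06 / 873.17 = 1.008.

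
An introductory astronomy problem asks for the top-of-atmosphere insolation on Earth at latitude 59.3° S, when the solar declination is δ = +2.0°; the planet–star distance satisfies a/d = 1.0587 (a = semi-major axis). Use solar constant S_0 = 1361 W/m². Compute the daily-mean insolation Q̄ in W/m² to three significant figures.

Q̄ ≈ 225 W/m²

cos h₀ = −tan(-59.3°) tan(+2.000°) = 0.0588, h₀ = 1.5119 rad.
Bracket: h₀ sin ϕ sin δ + cos ϕ cos δ sin h₀ = 1.5119×-0.85985×0.03490 + 0.51054×0.99939×0.99827 = -0.045370 + 0.509346 = 0.463976.
Inverse-square distance factor (a/d)² = 1.0587² = 1.120846.
Q̄ = (S_0/π) × 1.120846 × [bracket] = (1361/π) × 1.120846 × 0.463976 = 225.3 W/m².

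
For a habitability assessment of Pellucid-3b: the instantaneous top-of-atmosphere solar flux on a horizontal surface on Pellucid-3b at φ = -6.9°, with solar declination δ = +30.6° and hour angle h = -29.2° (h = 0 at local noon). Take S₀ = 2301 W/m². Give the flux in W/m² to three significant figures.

1.58e+03 W/m²

cos θ_z = sin φ sin δ + cos φ cos δ cos h = -0.061155 + 0.745919 = 0.684764.
Flux = S₀ · cos θ_z = 2301 × 0.684764 = 1576 W/m².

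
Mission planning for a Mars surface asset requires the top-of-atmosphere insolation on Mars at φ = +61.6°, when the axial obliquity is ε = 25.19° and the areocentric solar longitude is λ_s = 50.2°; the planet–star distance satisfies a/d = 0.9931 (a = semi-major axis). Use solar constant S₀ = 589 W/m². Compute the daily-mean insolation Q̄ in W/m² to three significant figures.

Q̄ ≈ 184 W/m²

sin δ = sin 25.19° × sin 50.2° = 0.32700, so δ = +19.087°.
cos H₀ = −tan(+61.6°) tan(+19.087°) = -0.6400, H₀ = 2.2652 rad.
Bracket: H₀ sin φ sin δ + cos φ cos δ sin H₀ = 2.2652×0.87965×0.32700 + 0.47562×0.94503×0.76842 = 0.651575 + 0.345386 = 0.996961.
Inverse-square distance factor (a/d)² = 0.9931² = 0.986248.
Q̄ = (S₀/π) × 0.986248 × [bracket] = (589/π) × 0.986248 × 0.996961 = 184.3 W/m².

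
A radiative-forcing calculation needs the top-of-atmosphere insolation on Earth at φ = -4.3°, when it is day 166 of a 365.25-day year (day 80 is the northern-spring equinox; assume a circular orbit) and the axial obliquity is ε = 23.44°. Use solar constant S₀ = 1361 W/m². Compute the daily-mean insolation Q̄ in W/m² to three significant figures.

Solar longitude: λ_s = 360° × (166 − 80)/365.25 = 84.764°.
sin δ = sin 23.44° × sin 84.764° = 0.39613, so δ = +23.336°.
cos H₀ = −tan(-4.3°) tan(+23.336°) = 0.0324, H₀ = 1.5384 rad.
Bracket: H₀ sin φ sin δ + cos φ cos δ sin H₀ = 1.5384×-0.07498×0.39613 + 0.99719×0.91820×0.99947 = -0.045693 + 0.915135 = 0.869442.
Q̄ = (S₀/π) × [bracket] = (1361/π) × 0.869442 = 376.7 W/m².

Q̄ ≈ 377 W/m²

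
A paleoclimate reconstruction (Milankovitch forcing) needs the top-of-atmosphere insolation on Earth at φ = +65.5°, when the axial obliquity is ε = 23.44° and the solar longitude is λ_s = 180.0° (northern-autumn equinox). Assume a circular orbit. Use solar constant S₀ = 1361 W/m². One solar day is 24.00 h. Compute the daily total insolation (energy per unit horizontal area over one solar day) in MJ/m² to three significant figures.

15.5 MJ/m²

Solar declination: sin δ = sin ε · sin λ_s = sin 23.44° × sin 180.0° = 0.00000, so δ = +0.000°.
cos H₀ = −tan(+65.5°) tan(+0.000°) = -0.0000, H₀ = 1.5708 rad.
Bracket: H₀ sin φ sin δ + cos φ cos δ sin H₀ = 1.5708×0.90996×0.00000 + 0.41469×1.00000×1.00000 = 0.000000 + 0.414690 = 0.414690.
Q̄ = (S₀/π) × [bracket] = (1361/π) × 0.414690 = 179.65 W/m².
Daily total = Q̄ × 24.00 h × 3600 s/h = 179.65 × 24.00 × 3600 / 10⁶ = 15.52 MJ/m².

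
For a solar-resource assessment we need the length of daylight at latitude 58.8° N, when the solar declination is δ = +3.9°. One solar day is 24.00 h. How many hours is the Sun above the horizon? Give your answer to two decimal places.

cos H₀ = −tan φ · tan δ = −tan(+58.8°) × tan(+3.900°) = -0.1126, so H₀ = 1.6836 rad = 96.46°.
Daylight = 2H₀/(2π) × 24.00 h = (1.6836/π) × 24.00 = 12.86 h.

12.86 h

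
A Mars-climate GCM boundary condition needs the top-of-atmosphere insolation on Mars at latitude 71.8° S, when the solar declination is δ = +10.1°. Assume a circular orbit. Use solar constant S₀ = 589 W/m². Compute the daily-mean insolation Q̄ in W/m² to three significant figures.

cos H₀ = −tan(-71.8°) tan(+10.100°) = 0.5418, H₀ = 0.9982 rad.
Bracket: H₀ sin φ sin δ + cos φ cos δ sin H₀ = 0.9982×-0.94997×0.17537 + 0.31233×0.98450×0.84052 = -0.166296 + 0.258451 = 0.092155.
Q̄ = (S₀/π) × [bracket] = (589/π) × 0.092155 = 17.28 W/m².

Q̄ ≈ 17.3 W/m²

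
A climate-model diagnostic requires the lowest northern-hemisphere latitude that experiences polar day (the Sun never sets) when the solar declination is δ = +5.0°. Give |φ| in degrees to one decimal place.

Polar day requires cos H₀ = −tan φ tan δ ≤ −1, i.e. tan φ tan δ ≥ 1.
The boundary is |tan φ| · |tan δ| = 1, so |φ| = 90° − |δ| = 90° − 5.0° = 85.0° in the northern hemisphere.

|φ| = 85.0°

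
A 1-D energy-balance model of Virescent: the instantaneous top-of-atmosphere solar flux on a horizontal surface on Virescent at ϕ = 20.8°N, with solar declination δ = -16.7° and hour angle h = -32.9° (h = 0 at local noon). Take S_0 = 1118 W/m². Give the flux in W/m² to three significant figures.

cos θ_z = sin ϕ sin δ + cos ϕ cos δ cos h = -0.102044 + 0.751793 = 0.649749.
Flux = S_0 · cos θ_z = 1118 × 0.649749 = 726.4 W/m².

726 W/m²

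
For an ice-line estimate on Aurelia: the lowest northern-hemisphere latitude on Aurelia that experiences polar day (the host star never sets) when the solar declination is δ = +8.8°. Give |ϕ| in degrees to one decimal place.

Polar day requires cos h₀ = −tan ϕ tan δ ≤ −1, i.e. tan ϕ tan δ ≥ 1.
The boundary is |tan ϕ| · |tan δ| = 1, so |ϕ| = 90° − |δ| = 90° − 8.8° = 81.2° in the northern hemisphere.

|ϕ| = 81.2°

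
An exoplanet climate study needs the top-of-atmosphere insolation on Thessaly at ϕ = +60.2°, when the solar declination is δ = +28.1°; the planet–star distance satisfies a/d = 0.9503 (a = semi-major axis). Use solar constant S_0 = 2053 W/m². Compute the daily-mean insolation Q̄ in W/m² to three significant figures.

Q̄ ≈ 762 W/m²

cos h₀ = −tan(+60.2°) tan(+28.100°) = -0.9323, h₀ = 2.7716 rad.
Bracket: h₀ sin ϕ sin δ + cos ϕ cos δ sin h₀ = 2.7716×0.86777×0.47101 + 0.49697×0.88213×0.36161 = 1.132831 + 0.158527 = 1.291358.
Inverse-square distance factor (a/d)² = 0.9503² = 0.903070.
Q̄ = (S_0/π) × 0.903070 × [bracket] = (2053/π) × 0.903070 × 1.291358 = 762.1 W/m².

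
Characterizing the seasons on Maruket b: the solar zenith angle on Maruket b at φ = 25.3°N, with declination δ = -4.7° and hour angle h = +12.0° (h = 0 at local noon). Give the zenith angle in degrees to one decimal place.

cos θ_z = sin φ sin δ + cos φ cos δ cos h = -0.035017 + 0.881353 = 0.846336.
θ_z = arccos(0.846336) = 32.2°.

θ_z = 32.2°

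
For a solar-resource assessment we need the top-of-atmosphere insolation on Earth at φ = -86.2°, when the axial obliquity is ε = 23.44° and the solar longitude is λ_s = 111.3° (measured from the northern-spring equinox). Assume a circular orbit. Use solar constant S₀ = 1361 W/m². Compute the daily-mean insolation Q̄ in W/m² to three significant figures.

Solar declination: sin δ = sin ε · sin λ_s = sin 23.44° × sin 111.3° = 0.37062, so δ = +21.754°.
cos H₀ = −tan(-86.2°) tan(+21.754°) = 6.0077 ≥ 1 ⇒ polar night, H₀ = 0 and Q̄ = 0.

Q̄ ≈ 0.00 W/m²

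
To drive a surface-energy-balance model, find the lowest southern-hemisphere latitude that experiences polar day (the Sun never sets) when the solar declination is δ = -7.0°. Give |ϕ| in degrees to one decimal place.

Polar day requires cos h₀ = −tan ϕ tan δ ≤ −1, i.e. tan ϕ tan δ ≥ 1.
The boundary is |tan ϕ| · |tan δ| = 1, so |ϕ| = 90° − |δ| = 90° − 7.0° = 83.0° in the southern hemisphere.

|ϕ| = 83.0°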